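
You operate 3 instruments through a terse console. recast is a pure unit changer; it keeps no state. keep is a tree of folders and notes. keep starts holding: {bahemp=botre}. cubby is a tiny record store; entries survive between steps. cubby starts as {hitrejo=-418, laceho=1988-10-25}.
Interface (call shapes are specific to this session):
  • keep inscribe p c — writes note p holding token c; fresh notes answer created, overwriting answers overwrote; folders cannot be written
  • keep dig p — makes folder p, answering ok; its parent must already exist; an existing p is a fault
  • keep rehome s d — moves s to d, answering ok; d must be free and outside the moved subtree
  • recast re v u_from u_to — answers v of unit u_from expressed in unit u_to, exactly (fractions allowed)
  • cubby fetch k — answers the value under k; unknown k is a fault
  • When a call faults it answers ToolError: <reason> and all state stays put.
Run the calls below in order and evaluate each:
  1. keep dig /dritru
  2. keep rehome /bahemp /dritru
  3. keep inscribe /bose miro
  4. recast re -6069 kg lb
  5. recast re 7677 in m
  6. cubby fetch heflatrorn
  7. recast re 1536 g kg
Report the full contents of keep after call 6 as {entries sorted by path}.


-> keep dig(p='/dritru')
<- ok
-> keep rehome(s='/bahemp', d='/dritru')
<- ToolError: exists
-> keep inscribe(p='/bose', c='miro')
<- created
-> recast re(v='-6069', u_from='kg', u_to='lb')
<- -86700000000/6479891
-> recast re(v='7677', u_from='in', u_to='m')
<- 974979/5000
-> cubby fetch(k='heflatrorn')
<- ToolError: no such key heflatrorn
-> recast re(v='1536', u_from='g', u_to='kg')
<- 192/125

Answer: {bahemp=botre, bose=miro, dritru/}


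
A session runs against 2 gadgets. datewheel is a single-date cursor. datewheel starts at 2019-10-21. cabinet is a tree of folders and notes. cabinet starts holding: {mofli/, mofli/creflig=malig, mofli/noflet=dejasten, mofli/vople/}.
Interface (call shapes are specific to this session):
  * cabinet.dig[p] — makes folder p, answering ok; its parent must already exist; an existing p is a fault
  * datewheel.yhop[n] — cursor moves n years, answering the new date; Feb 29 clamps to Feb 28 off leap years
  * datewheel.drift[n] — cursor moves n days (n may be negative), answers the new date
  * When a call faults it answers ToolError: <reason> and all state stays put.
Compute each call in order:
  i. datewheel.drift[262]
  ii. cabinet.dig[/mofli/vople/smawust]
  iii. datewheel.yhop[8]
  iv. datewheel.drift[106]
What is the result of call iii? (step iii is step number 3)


Answer: 2028-07-09

Derivation:
CALL drift[n='262']
RET  2020-07-09
CALL dig[p='/mofli/vople/smawust']
RET  ok
CALL yhop[n='8']
RET  2028-07-09
CALL drift[n='106']
RET  2028-10-23


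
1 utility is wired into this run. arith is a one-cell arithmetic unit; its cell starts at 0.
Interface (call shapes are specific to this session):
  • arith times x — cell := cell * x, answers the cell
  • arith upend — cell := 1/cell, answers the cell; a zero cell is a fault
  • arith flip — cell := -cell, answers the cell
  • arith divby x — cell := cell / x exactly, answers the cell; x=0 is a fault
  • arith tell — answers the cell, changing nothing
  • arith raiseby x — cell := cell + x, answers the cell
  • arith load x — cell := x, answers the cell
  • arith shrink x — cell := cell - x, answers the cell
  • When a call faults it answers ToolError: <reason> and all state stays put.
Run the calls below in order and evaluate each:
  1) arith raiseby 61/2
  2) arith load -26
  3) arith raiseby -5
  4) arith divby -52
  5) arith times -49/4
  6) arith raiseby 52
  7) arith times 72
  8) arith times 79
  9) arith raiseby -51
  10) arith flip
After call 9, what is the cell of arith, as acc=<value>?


Answer: acc=6608841/26

Derivation:
Do: arith raiseby[x='61/2']
See: 61/2
Do: arith load[x='-26']
See: -26
Do: arith raiseby[x='-5']
See: -31
Do: arith divby[x='-52']
See: 31/52
Do: arith times[x='-49/4']
See: -1519/208
Do: arith raiseby[x='52']
See: 9297/208
Do: arith times[x='72']
See: 83673/26
Do: arith times[x='79']
See: 6610167/26
Do: arith raiseby[x='-51']
See: 6608841/26
Do: arith flip[]
See: -6608841/26


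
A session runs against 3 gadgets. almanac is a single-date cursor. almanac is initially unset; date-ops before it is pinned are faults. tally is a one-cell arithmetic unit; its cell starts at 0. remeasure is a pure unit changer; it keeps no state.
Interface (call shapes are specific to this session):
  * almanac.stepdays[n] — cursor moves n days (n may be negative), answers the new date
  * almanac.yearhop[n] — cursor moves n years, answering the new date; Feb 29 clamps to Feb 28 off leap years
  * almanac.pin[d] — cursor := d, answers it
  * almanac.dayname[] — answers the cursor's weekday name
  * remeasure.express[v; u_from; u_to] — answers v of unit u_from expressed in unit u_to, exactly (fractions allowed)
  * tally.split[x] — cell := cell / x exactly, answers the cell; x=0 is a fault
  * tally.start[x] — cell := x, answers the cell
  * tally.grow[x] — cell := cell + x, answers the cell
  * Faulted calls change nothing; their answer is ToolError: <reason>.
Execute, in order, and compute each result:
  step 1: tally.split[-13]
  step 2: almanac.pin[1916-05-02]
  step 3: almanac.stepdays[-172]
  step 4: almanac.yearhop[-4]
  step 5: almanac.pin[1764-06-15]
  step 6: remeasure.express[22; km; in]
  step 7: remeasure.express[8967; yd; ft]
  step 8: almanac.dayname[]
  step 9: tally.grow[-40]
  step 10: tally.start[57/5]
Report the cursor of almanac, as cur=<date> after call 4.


Answer: cur=1911-11-12

Derivation:
Now I run tally.split passing -13, giving 0.
I run almanac.pin passing 1916-05-02, giving 1916-05-02.
Invoking almanac.stepdays passing -172, and see 1915-11-12.
I use almanac.yearhop passing -4, and see 1911-11-12.
Using almanac.pin passing 1764-06-15, yielding 1764-06-15.
Then remeasure.express passing 22, km, in, yielding 110000000/127.
I invoke remeasure.express passing 8967, yd, ft, giving 26901.
I call almanac.dayname(), and see Friday.
Invoking tally.grow passing -40, giving -40.
Using tally.start passing 57/5, — result: 57/5.


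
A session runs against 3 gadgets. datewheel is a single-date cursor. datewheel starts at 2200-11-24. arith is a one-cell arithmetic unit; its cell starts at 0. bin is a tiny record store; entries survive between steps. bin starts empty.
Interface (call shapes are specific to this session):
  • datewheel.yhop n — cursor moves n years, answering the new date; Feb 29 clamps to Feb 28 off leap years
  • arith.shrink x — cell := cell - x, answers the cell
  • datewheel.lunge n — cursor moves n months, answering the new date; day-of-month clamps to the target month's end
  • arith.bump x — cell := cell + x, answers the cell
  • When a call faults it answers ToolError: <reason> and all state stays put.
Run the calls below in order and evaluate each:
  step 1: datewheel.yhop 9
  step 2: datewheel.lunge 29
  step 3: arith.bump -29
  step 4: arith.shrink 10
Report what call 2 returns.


Answer: 2212-04-24

Derivation:
Calling datewheel.yhop(n='9'), and get 2209-11-24.
Invoking datewheel.lunge(n='29'), giving 2212-04-24.
I run arith.bump(x='-29'), and get -29.
Invoking arith.shrink(x='10'), giving -39.


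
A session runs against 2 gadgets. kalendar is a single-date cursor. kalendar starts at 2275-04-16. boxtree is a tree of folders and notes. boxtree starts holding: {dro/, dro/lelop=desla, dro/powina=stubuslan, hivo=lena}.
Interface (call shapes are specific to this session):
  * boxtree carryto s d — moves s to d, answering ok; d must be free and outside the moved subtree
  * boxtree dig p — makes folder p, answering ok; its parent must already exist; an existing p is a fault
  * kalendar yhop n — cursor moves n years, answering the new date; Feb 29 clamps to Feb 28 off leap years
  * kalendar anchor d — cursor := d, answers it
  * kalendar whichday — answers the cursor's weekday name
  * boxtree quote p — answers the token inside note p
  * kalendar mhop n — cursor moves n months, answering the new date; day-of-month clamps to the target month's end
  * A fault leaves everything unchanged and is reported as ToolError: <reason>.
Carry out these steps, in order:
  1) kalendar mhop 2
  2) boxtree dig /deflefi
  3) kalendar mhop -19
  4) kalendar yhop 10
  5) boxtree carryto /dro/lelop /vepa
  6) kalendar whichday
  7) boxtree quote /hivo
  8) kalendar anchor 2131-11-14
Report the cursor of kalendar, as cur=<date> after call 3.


·→ kalendar mhop(n: 2)
·← 2275-06-16
·→ boxtree dig(p: /deflefi)
·← ok
·→ kalendar mhop(n: -19)
·← 2273-11-16
·→ kalendar yhop(n: 10)
·← 2283-11-16
·→ boxtree carryto(s: /dro/lelop, d: /vepa)
·← ok
·→ kalendar whichday()
·← Friday
·→ boxtree quote(p: /hivo)
·← lena
·→ kalendar anchor(d: 2131-11-14)
·← 2131-11-14

Answer: cur=2273-11-16


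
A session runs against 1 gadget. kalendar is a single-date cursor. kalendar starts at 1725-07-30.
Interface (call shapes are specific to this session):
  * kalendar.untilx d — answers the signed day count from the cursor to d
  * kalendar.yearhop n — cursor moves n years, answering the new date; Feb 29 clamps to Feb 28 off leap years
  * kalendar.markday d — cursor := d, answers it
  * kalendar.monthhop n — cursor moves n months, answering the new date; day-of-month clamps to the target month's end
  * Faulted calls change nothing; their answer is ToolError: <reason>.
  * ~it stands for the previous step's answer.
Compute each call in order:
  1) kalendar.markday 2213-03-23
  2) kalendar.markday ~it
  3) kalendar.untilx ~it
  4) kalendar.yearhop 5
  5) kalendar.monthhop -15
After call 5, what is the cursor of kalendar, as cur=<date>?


→ markday(d→2213-03-23)
← 2213-03-23
→ markday(d→~it)
← 2213-03-23
→ untilx(d→~it)
← 0
→ yearhop(n→5)
← 2218-03-23
→ monthhop(n→-15)
← 2216-12-23

Answer: cur=2216-12-23


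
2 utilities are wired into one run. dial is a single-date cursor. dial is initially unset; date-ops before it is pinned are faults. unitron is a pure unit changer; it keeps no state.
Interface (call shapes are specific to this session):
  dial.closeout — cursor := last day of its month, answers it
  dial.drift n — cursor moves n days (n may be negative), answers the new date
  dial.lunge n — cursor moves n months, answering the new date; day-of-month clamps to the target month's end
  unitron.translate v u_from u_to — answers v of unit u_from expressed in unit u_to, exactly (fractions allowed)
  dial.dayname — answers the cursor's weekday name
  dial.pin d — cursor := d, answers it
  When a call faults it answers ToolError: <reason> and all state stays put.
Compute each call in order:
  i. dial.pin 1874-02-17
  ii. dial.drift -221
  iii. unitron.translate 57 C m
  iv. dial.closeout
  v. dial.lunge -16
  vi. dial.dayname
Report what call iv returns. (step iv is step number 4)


% pin d=1874-02-17
:: 1874-02-17
% drift n=-221
:: 1873-07-11
% translate v=57 u_from=C u_to=m
:: ToolError: incompatible units
% closeout
:: 1873-07-31
% lunge n=-16
:: 1872-03-31
% dayname
:: Sunday

Answer: 1873-07-31


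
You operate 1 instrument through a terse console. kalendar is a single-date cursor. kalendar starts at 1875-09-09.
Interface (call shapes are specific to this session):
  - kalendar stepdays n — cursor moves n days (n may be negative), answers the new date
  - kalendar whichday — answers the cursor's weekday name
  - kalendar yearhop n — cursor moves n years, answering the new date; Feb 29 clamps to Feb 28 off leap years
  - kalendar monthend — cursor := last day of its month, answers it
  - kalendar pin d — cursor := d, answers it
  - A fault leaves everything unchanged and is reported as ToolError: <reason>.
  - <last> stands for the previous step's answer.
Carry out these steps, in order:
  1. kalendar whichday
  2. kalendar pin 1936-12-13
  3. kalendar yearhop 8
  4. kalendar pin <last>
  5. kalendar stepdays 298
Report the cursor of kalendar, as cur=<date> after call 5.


Answer: cur=1945-10-07

Derivation:
>> kalendar whichday()
<< Thursday
>> kalendar pin(d→1936-12-13)
<< 1936-12-13
>> kalendar yearhop(n→8)
<< 1944-12-13
>> kalendar pin(d→<last>)
<< 1944-12-13
>> kalendar stepdays(n→298)
<< 1945-10-07


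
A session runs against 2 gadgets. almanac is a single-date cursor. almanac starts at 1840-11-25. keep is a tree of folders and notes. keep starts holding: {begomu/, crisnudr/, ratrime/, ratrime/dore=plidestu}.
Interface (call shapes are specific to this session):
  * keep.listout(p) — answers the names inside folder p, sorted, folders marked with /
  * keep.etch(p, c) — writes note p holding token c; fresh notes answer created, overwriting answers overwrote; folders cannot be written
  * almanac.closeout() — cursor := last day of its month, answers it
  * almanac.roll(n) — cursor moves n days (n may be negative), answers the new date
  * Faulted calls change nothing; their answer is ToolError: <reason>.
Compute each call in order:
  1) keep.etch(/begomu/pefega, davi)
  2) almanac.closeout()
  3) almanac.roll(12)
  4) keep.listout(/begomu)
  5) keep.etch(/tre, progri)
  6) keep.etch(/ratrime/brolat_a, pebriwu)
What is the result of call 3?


Answer: 1840-12-12

Derivation:
==> etch(p→/begomu/pefega, c→davi)
<== created
==> closeout()
<== 1840-11-30
==> roll(n→12)
<== 1840-12-12
==> listout(p→/begomu)
<== [pefega]
==> etch(p→/tre, c→progri)
<== created
==> etch(p→/ratrime/brolat_a, c→pebriwu)
<== created


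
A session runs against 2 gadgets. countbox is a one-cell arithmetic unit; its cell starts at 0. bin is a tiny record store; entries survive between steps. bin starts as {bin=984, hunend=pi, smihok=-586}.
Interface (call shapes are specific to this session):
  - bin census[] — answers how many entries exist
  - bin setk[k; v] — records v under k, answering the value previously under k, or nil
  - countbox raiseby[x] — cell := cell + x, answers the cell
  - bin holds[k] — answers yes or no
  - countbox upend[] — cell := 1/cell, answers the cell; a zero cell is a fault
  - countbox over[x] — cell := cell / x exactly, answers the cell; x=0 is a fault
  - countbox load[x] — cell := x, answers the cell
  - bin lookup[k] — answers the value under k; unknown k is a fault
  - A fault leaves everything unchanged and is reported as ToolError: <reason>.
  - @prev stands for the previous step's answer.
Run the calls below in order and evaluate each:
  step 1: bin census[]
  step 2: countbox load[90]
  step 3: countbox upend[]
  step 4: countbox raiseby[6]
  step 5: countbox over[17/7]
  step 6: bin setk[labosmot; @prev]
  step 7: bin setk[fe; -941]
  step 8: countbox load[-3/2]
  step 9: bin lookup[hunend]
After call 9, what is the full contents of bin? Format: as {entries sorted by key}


Then bin census(), and observe 3.
Invoking countbox load passing x→90, and observe 90.
Then countbox upend(), giving 1/90.
Calling countbox raiseby passing x→6, and see 541/90.
Invoking countbox over passing x→17/7, → 3787/1530.
Invoking bin setk passing k→labosmot, v→@prev, — result: nil.
Next I call bin setk passing k→fe, v→-941, and see nil.
Then countbox load passing x→-3/2, and observe -3/2.
Calling bin lookup passing k→hunend, → pi.

Answer: {bin=984, fe=-941, hunend=pi, labosmot=3787/1530, smihok=-586}


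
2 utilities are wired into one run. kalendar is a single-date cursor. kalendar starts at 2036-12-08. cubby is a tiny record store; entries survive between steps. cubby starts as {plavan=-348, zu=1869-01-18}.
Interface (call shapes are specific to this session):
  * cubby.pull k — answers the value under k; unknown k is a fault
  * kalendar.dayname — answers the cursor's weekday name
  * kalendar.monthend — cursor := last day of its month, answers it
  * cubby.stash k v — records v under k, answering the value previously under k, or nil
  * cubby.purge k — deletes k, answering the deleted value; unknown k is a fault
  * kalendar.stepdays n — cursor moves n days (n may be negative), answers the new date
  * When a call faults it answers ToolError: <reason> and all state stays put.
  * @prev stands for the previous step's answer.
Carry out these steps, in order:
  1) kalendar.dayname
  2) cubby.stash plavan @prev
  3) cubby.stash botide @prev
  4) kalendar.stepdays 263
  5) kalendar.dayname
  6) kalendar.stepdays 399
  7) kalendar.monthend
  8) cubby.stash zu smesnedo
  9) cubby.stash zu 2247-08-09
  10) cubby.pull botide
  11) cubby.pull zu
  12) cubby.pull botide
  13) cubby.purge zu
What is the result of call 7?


I try kalendar.dayname: Monday.
Invoking cubby.stash passing plavan, @prev: -348.
Using cubby.stash passing botide, @prev, → nil.
I run kalendar.stepdays passing 263: 2037-08-28.
I invoke kalendar.dayname(), and get Friday.
I use kalendar.stepdays passing 399, — result: 2038-10-01.
Using kalendar.monthend, and get 2038-10-31.
I call cubby.stash passing zu, smesnedo, and get 1869-01-18.
I call cubby.stash passing zu, 2247-08-09, — result: smesnedo.
Calling cubby.pull passing botide, giving -348.
I call cubby.pull passing zu, → 2247-08-09.
I try cubby.pull passing botide: -348.
I call cubby.purge passing zu: 2247-08-09.

Answer: 2038-10-31


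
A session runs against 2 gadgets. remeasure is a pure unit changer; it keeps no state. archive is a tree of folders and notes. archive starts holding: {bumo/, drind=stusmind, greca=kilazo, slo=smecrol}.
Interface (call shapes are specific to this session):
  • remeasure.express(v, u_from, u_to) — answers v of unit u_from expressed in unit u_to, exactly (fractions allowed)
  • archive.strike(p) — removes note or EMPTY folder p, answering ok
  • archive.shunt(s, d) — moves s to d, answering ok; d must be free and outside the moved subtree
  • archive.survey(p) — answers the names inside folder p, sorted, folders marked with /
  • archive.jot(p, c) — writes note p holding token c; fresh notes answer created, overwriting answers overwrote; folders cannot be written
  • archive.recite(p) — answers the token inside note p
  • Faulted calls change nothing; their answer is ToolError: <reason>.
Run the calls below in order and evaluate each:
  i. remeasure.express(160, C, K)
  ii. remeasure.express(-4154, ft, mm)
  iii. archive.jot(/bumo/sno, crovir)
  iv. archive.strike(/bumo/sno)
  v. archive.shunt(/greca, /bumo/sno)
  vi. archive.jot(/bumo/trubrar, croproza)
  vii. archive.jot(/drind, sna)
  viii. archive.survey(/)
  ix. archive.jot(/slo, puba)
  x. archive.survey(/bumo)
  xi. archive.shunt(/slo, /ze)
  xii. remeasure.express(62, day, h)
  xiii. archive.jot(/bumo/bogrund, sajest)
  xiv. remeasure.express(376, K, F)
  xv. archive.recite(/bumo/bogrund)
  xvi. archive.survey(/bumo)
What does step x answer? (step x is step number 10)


Answer: [sno, trubrar]

Derivation:
→ remeasure.express(160, C, K)
← 8663/20
→ remeasure.express(-4154, ft, mm)
← -6330696/5
→ archive.jot(/bumo/sno, crovir)
← created
→ archive.strike(/bumo/sno)
← ok
→ archive.shunt(/greca, /bumo/sno)
← ok
→ archive.jot(/bumo/trubrar, croproza)
← created
→ archive.jot(/drind, sna)
← overwrote
→ archive.survey(/)
← [bumo/, drind, slo]
→ archive.jot(/slo, puba)
← overwrote
→ archive.survey(/bumo)
← [sno, trubrar]
→ archive.shunt(/slo, /ze)
← ok
→ remeasure.express(62, day, h)
← 1488
→ archive.jot(/bumo/bogrund, sajest)
← created
→ remeasure.express(376, K, F)
← 21713/100
→ archive.recite(/bumo/bogrund)
← sajest
→ archive.survey(/bumo)
← [bogrund, sno, trubrar]


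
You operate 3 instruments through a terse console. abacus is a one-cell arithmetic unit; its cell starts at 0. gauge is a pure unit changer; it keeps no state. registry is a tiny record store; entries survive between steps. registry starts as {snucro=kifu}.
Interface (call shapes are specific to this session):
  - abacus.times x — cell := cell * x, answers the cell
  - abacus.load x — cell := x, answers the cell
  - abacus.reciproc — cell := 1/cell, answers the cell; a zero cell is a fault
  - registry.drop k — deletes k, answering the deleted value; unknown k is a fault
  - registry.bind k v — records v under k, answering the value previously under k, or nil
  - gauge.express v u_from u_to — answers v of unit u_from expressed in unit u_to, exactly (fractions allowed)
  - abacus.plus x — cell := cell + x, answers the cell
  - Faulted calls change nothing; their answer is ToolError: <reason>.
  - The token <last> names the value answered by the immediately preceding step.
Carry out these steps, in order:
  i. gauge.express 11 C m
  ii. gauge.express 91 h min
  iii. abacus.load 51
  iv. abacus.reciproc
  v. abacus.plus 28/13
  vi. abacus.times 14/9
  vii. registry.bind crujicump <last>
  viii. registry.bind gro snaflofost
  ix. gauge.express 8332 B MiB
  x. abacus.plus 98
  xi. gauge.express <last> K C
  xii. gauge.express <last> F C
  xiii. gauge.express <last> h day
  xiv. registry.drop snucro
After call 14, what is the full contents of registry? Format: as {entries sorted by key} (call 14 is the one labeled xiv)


[in] express v='11' u_from='C' u_to='m'
:: ToolError: incompatible units
[in] express v='91' u_from='h' u_to='min'
:: 5460
[in] load x='51'
:: 51
[in] reciproc
:: 1/51
[in] plus x='28/13'
:: 1441/663
[in] times x='14/9'
:: 20174/5967
[in] bind k='crujicump' v='<last>'
:: nil
[in] bind k='gro' v='snaflofost'
:: nil
[in] express v='8332' u_from='B' u_to='MiB'
:: 2083/262144
[in] plus x='98'
:: 604940/5967
[in] express v='<last>' u_from='K' u_to='C'
:: -20498921/119340
[in] express v='<last>' u_from='F' u_to='C'
:: -24317801/214812
[in] express v='<last>' u_from='h' u_to='day'
:: -24317801/5155488
[in] drop k='snucro'
:: kifu

Answer: {crujicump=20174/5967, gro=snaflofost}


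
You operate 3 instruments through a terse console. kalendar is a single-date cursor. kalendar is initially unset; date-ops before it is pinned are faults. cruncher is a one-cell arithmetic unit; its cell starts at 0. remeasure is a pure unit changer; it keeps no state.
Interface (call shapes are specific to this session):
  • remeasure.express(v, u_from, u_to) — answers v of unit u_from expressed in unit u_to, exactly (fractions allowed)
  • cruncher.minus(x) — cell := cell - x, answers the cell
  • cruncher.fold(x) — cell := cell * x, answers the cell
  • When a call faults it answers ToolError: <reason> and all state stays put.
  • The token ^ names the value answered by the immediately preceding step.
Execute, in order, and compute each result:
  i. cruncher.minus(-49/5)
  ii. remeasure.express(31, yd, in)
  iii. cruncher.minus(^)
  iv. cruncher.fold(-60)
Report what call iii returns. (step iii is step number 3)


Next I call minus on x: -49/5, and see 49/5.
I call express on v: 31, u_from: yd, u_to: in, and see 1116.
I invoke minus on x: ^, → -5531/5.
Calling fold on x: -60, yielding 66372.

Answer: -5531/5


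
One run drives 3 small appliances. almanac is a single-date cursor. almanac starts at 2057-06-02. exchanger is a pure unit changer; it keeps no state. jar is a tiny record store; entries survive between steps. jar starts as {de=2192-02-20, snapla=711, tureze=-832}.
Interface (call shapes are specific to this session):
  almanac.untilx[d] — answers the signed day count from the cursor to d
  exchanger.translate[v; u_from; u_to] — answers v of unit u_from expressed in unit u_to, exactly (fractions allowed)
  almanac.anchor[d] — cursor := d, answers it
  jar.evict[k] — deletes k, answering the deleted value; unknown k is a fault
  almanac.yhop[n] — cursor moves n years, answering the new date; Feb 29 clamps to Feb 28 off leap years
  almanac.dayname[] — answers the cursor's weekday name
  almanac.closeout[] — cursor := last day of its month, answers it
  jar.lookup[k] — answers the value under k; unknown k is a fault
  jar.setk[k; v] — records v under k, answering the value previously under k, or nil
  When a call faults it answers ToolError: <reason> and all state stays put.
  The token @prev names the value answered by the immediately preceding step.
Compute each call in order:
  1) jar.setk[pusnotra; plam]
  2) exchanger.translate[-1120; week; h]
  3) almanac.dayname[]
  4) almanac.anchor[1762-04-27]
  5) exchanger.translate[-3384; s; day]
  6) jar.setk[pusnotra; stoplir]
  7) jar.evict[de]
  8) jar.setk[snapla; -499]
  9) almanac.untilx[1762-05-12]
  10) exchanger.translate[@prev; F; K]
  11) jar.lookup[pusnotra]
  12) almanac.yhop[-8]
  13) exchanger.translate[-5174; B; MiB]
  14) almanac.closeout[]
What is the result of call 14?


> jar.setk pusnotra plam
  nil
> exchanger.translate -1120 week h
  -188160
> almanac.dayname
  Saturday
> almanac.anchor 1762-04-27
  1762-04-27
> exchanger.translate -3384 s day
  -47/1200
> jar.setk pusnotra stoplir
  plam
> jar.evict de
  2192-02-20
> jar.setk snapla -499
  711
> almanac.untilx 1762-05-12
  15
> exchanger.translate @prev F K
  47467/180
> jar.lookup pusnotra
  stoplir
> almanac.yhop -8
  1754-04-27
> exchanger.translate -5174 B MiB
  -2587/524288
> almanac.closeout
  1754-04-30

Answer: 1754-04-30


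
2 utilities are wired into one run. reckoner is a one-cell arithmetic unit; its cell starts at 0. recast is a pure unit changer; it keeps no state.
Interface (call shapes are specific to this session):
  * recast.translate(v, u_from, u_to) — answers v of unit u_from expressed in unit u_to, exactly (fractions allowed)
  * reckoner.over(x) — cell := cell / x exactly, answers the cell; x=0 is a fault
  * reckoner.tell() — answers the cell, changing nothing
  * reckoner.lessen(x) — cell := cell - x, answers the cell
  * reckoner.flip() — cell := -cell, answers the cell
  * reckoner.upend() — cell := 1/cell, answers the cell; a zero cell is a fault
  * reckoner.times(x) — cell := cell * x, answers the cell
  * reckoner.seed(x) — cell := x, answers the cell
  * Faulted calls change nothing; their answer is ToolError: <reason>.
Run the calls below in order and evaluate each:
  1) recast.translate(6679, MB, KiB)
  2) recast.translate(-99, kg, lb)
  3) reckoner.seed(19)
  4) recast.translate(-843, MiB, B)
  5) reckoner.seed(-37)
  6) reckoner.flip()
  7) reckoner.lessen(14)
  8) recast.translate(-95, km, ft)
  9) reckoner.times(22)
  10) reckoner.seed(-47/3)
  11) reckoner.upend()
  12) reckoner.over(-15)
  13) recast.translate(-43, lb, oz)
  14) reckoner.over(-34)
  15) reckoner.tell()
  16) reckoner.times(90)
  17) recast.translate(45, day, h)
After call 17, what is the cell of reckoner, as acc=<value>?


Then translate passing v='6679', u_from='MB', u_to='KiB', and see 104359375/16.
I invoke translate passing v='-99', u_from='kg', u_to='lb', giving -900000000/4123567.
I invoke seed passing x='19', giving 19.
Next I call translate passing v='-843', u_from='MiB', u_to='B', which returns -883949568.
Then seed passing x='-37', and get -37.
I call flip, and see 37.
Then lessen passing x='14', and get 23.
Invoking translate passing v='-95', u_from='km', u_to='ft', and see -118750000/381.
I call times passing x='22', and see 506.
Next I call seed passing x='-47/3': -47/3.
Using upend(), yielding -3/47.
Invoking over passing x='-15', and get 1/235.
I invoke translate passing v='-43', u_from='lb', u_to='oz', yielding -688.
Now I run over passing x='-34': -1/7990.
Then tell(), and observe -1/7990.
I call times passing x='90', giving -9/799.
I invoke translate passing v='45', u_from='day', u_to='h', and see 1080.

Answer: acc=-9/799


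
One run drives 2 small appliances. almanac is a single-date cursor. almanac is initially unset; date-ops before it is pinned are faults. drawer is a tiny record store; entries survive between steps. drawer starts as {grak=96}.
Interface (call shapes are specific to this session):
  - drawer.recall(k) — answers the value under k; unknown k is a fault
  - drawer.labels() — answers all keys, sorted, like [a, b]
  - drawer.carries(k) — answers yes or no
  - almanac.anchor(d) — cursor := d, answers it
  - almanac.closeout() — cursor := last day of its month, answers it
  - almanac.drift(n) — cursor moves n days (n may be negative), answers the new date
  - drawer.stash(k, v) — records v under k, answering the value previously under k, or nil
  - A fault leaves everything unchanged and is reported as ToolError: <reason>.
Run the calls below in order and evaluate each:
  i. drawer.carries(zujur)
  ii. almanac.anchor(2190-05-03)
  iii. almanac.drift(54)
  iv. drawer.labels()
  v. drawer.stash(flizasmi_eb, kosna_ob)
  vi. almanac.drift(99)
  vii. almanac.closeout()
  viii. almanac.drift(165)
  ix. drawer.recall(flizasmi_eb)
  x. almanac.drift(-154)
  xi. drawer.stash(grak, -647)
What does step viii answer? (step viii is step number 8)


% 1. carries(zujur) == no
% 2. anchor(2190-05-03) == 2190-05-03
% 3. drift(54) == 2190-06-26
% 4. labels() == [grak]
% 5. stash(flizasmi_eb, kosna_ob) == nil
% 6. drift(99) == 2190-10-03
% 7. closeout() == 2190-10-31
% 8. drift(165) == 2191-04-14
% 9. recall(flizasmi_eb) == kosna_ob
% 10. drift(-154) == 2190-11-11
% 11. stash(grak, -647) == 96

Answer: 2191-04-14


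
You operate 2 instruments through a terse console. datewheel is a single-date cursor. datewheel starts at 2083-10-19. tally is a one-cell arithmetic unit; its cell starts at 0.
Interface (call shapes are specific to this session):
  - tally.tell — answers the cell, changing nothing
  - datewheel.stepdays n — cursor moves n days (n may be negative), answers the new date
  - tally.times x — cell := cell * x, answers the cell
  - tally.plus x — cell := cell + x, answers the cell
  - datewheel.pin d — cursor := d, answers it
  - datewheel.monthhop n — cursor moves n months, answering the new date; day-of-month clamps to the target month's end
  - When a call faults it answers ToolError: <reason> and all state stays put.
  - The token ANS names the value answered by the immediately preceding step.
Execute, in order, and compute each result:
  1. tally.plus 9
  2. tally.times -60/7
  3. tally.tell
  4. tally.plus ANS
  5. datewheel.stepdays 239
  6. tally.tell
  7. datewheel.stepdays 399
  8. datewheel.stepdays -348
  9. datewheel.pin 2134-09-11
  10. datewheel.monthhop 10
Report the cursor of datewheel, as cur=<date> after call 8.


Answer: cur=2084-08-04

Derivation:
[in] tally.plus x=9
[out] 9
[in] tally.times x=-60/7
[out] -540/7
[in] tally.tell
[out] -540/7
[in] tally.plus x=ANS
[out] -1080/7
[in] datewheel.stepdays n=239
[out] 2084-06-14
[in] tally.tell
[out] -1080/7
[in] datewheel.stepdays n=399
[out] 2085-07-18
[in] datewheel.stepdays n=-348
[out] 2084-08-04
[in] datewheel.pin d=2134-09-11
[out] 2134-09-11
[in] datewheel.monthhop n=10
[out] 2135-07-11


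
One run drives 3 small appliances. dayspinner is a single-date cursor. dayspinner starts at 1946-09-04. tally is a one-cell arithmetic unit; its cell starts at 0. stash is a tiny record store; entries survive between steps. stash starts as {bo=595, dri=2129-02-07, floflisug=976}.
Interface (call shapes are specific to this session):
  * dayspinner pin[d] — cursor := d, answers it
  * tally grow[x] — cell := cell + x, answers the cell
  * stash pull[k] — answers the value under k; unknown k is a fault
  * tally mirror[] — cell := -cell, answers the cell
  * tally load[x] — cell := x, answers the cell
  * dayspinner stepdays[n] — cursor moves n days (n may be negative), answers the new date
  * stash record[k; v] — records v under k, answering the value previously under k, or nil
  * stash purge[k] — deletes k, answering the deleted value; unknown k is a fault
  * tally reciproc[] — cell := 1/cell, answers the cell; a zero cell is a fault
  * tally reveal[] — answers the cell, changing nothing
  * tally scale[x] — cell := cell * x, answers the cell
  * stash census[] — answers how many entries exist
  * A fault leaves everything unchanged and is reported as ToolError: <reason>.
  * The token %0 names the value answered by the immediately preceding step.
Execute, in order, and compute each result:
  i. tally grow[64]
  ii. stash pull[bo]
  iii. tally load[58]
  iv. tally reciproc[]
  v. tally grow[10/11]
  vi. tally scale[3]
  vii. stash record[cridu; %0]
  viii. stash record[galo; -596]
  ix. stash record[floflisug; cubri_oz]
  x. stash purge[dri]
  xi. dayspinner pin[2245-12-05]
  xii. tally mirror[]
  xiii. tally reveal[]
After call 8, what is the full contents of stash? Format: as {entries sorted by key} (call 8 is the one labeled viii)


Answer: {bo=595, cridu=1773/638, dri=2129-02-07, floflisug=976, galo=-596}

Derivation:
I try tally grow(64), which returns 64.
I call stash pull(bo), and get 595.
Then tally load(58): 58.
I call tally reciproc, yielding 1/58.
Calling tally grow(10/11), giving 591/638.
Invoking tally scale(3): 1773/638.
Now I run stash record(cridu, %0), → nil.
I run stash record(galo, -596), which returns nil.
I try stash record(floflisug, cubri_oz), yielding 976.
Using stash purge(dri): 2129-02-07.
Calling dayspinner pin(2245-12-05), which returns 2245-12-05.
Then tally mirror(), — result: -1773/638.
Now I run tally reveal, and observe -1773/638.


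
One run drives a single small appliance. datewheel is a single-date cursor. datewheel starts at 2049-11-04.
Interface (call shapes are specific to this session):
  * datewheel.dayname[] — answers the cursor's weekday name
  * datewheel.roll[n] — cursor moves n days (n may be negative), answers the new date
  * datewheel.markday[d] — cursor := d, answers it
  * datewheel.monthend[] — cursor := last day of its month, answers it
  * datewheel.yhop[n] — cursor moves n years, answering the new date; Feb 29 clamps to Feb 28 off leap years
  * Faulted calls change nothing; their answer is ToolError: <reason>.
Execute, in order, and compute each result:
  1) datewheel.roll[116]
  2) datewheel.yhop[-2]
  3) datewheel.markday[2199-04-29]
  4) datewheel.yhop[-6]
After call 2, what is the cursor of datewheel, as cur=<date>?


Answer: cur=2048-02-28

Derivation:
% datewheel.roll 116
= 2050-02-28
% datewheel.yhop -2
= 2048-02-28
% datewheel.markday 2199-04-29
= 2199-04-29
% datewheel.yhop -6
= 2193-04-29


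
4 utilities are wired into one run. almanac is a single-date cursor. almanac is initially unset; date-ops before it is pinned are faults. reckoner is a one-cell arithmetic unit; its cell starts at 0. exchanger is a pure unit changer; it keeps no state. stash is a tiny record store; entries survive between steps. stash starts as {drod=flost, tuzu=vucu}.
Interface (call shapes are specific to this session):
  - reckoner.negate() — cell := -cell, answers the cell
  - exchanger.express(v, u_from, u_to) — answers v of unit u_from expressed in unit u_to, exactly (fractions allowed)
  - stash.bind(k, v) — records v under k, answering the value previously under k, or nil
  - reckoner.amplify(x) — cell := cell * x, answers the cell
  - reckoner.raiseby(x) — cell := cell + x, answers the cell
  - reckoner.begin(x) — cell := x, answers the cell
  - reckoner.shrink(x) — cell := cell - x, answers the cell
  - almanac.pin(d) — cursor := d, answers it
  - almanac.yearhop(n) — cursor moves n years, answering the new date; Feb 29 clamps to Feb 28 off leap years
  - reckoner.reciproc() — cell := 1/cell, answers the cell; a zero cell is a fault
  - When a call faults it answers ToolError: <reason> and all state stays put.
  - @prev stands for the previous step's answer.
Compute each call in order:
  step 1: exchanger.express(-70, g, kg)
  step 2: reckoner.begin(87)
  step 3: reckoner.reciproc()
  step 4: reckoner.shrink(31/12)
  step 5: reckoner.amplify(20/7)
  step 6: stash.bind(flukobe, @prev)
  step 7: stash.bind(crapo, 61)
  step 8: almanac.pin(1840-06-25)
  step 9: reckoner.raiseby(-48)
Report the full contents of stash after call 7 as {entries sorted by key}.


==> express(v: -70, u_from: g, u_to: kg)
<== -7/100
==> begin(x: 87)
<== 87
==> reciproc()
<== 1/87
==> shrink(x: 31/12)
<== -895/348
==> amplify(x: 20/7)
<== -4475/609
==> bind(k: flukobe, v: @prev)
<== nil
==> bind(k: crapo, v: 61)
<== nil
==> pin(d: 1840-06-25)
<== 1840-06-25
==> raiseby(x: -48)
<== -33707/609

Answer: {crapo=61, drod=flost, flukobe=-4475/609, tuzu=vucu}


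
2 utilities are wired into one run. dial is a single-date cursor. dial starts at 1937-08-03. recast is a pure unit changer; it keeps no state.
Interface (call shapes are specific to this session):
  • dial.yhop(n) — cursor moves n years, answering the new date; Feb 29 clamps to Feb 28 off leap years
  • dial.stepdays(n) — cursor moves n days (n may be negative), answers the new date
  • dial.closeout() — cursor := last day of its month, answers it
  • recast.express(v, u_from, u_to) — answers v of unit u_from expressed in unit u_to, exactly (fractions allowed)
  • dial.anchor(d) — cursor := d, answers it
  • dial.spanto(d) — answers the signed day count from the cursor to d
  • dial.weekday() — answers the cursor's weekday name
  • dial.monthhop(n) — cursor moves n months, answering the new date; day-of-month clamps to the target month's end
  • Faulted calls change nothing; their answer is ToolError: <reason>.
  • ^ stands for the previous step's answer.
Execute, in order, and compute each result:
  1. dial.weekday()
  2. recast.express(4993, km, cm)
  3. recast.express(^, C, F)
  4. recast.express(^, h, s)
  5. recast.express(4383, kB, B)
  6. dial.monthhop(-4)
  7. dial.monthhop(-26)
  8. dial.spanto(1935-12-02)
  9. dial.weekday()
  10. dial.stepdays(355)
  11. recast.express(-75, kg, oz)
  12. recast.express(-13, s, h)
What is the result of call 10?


Answer: 1936-01-24

Derivation:
Step: weekday[]
Result: Tuesday
Step: express[v=4993; u_from=km; u_to=cm]
Result: 499300000
Step: express[v=^; u_from=C; u_to=F]
Result: 898740032
Step: express[v=^; u_from=h; u_to=s]
Result: 3235464115200
Step: express[v=4383; u_from=kB; u_to=B]
Result: 4383000
Step: monthhop[n=-4]
Result: 1937-04-03
Step: monthhop[n=-26]
Result: 1935-02-03
Step: spanto[d=1935-12-02]
Result: 302
Step: weekday[]
Result: Sunday
Step: stepdays[n=355]
Result: 1936-01-24
Step: express[v=-75; u_from=kg; u_to=oz]
Result: -120000000000/45359237
Step: express[v=-13; u_from=s; u_to=h]
Result: -13/3600


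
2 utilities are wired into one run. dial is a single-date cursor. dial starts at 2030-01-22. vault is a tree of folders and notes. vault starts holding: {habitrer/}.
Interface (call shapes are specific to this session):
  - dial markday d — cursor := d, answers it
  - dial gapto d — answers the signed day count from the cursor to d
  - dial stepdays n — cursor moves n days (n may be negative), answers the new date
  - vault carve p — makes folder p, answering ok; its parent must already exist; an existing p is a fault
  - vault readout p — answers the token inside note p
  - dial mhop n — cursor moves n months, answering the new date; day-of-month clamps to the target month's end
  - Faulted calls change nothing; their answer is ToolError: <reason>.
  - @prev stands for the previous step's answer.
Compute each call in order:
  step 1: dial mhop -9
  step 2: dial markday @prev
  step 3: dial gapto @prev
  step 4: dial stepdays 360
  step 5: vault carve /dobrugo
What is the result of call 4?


Answer: 2030-04-17

Derivation:
Do: dial mhop[n='-9']
See: 2029-04-22
Do: dial markday[d='@prev']
See: 2029-04-22
Do: dial gapto[d='@prev']
See: 0
Do: dial stepdays[n='360']
See: 2030-04-17
Do: vault carve[p='/dobrugo']
See: ok


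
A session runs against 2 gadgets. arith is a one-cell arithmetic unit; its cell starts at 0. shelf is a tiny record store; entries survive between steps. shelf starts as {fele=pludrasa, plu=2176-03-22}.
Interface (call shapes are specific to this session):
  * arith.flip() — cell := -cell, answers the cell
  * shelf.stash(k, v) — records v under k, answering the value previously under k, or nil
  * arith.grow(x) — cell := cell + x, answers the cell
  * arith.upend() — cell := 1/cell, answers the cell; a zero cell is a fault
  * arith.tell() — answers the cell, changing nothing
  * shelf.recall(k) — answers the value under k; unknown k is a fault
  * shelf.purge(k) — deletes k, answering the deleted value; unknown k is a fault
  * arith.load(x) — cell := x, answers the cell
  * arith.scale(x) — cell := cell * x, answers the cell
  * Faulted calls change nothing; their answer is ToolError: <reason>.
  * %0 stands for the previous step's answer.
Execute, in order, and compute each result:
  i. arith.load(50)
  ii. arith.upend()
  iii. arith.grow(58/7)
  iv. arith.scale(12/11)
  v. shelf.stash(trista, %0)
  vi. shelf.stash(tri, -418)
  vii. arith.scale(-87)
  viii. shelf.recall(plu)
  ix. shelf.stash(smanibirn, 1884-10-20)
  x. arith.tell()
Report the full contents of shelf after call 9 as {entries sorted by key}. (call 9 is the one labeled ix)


% 1. arith.load(x→50) ~> 50
% 2. arith.upend() ~> 1/50
% 3. arith.grow(x→58/7) ~> 2907/350
% 4. arith.scale(x→12/11) ~> 17442/1925
% 5. shelf.stash(k→trista, v→%0) ~> nil
% 6. shelf.stash(k→tri, v→-418) ~> nil
% 7. arith.scale(x→-87) ~> -1517454/1925
% 8. shelf.recall(k→plu) ~> 2176-03-22
% 9. shelf.stash(k→smanibirn, v→1884-10-20) ~> nil
% 10. arith.tell() ~> -1517454/1925

Answer: {fele=pludrasa, plu=2176-03-22, smanibirn=1884-10-20, tri=-418, trista=17442/1925}
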